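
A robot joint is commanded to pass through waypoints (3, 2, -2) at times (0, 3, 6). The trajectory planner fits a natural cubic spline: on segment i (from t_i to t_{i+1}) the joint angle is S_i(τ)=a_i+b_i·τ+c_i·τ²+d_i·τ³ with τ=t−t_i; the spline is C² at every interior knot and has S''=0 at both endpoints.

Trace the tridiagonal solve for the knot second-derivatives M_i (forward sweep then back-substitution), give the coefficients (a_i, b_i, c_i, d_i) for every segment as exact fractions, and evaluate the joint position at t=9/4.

Δ: Δ0=-1/3, Δ1=-4/3
row 1: diag=12, rhs=-6; c'=1/4, d'=-1/2
back: M1=-1/2
M: M0=0, M1=-1/2, M2=0
seg 0: a=3, c=M0/2=0, d=(M1−M0)/(6·3)=-1/36, b=Δ0−h0·(2M0+M1)/6=-1/12
seg 1: a=2, c=M1/2=-1/4, d=(M2−M1)/(6·3)=1/36, b=Δ1−h1·(2M1+M2)/6=-5/6
t_q=9/4 → seg 0, τ=9/4; S=3+-1/12·τ+0·τ²+-1/36·τ³=639/256

  seg 0: a=3 b=-1/12 c=0 d=-1/36
  seg 1: a=2 b=-5/6 c=-1/4 d=1/36
S(9/4) = 639/256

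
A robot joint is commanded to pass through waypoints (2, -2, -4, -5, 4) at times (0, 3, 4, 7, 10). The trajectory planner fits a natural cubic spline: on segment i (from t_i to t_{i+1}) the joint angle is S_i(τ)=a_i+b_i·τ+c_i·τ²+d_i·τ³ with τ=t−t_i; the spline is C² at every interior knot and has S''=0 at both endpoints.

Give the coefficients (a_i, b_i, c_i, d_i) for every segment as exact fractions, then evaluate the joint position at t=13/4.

Δ: Δ0=-4/3, Δ1=-2, Δ2=-1/3, Δ3=3
row 1: diag=8, rhs=-4; c'=1/8, d'=-1/2
row 2: denom=8−1·1/8=63/8; d'=(10−1·-1/2)/(63/8)=4/3
row 3: denom=12−3·8/21=76/7; d'=(20−3·4/3)/(76/7)=28/19
back: M3=28/19
back: M2=4/3−8/21·28/19=44/57
back: M1=-1/2−1/8·44/57=-34/57
M: M0=0, M1=-34/57, M2=44/57, M3=28/19, M4=0
seg 0: a=2, c=M0/2=0, d=(M1−M0)/(6·3)=-17/513, b=Δ0−h0·(2M0+M1)/6=-59/57
seg 1: a=-2, c=M1/2=-17/57, d=(M2−M1)/(6·1)=13/57, b=Δ1−h1·(2M1+M2)/6=-110/57
seg 2: a=-4, c=M2/2=22/57, d=(M3−M2)/(6·3)=20/513, b=Δ2−h2·(2M2+M3)/6=-35/19
seg 3: a=-5, c=M3/2=14/19, d=(M4−M3)/(6·3)=-14/171, b=Δ3−h3·(2M3+M4)/6=29/19
t_q=13/4 → seg 1, τ=1/4; S=-2+-110/57·τ+-17/57·τ²+13/57·τ³=-3037/1216

  seg 0: a=2 b=-59/57 c=0 d=-17/513
  seg 1: a=-2 b=-110/57 c=-17/57 d=13/57
  seg 2: a=-4 b=-35/19 c=22/57 d=20/513
  seg 3: a=-5 b=29/19 c=14/19 d=-14/171
S(13/4) = -3037/1216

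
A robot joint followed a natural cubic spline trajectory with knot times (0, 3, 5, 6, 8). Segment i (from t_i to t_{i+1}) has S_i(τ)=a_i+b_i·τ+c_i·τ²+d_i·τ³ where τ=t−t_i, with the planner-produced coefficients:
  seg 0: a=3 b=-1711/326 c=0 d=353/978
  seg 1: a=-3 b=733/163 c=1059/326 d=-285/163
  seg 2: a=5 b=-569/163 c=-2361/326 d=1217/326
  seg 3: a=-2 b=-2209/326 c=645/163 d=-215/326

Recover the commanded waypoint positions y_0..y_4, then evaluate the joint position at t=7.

y_0 = S_0(0) = a_0 = 3
y_1 = S_1(0) = a_1 = -3
y_2 = S_2(0) = a_2 = 5
y_3 = S_3(0) = a_3 = -2
y_4 = S_3(2) = -5
t_q=7 is in segment 3 (τ=1); S_3(τ)=-893/163

y_0=3 y_1=-3 y_2=5 y_3=-2 y_4=-5
S(7) = -893/163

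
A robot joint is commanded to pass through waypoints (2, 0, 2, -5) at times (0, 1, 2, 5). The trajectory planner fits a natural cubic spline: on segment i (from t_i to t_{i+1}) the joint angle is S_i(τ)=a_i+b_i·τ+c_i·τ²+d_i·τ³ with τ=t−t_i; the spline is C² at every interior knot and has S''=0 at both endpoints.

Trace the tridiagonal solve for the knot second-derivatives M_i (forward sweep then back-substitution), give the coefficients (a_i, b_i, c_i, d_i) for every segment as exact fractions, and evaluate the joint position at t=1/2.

Δ: Δ0=-2, Δ1=2, Δ2=-7/3
row 1: diag=4, rhs=24; c'=1/4, d'=6
row 2: denom=8−1·1/4=31/4; d'=(-26−1·6)/(31/4)=-128/31
back: M2=-128/31
back: M1=6−1/4·-128/31=218/31
M: M0=0, M1=218/31, M2=-128/31, M3=0
seg 0: a=2, c=M0/2=0, d=(M1−M0)/(6·1)=109/93, b=Δ0−h0·(2M0+M1)/6=-295/93
seg 1: a=0, c=M1/2=109/31, d=(M2−M1)/(6·1)=-173/93, b=Δ1−h1·(2M1+M2)/6=32/93
seg 2: a=2, c=M2/2=-64/31, d=(M3−M2)/(6·3)=64/279, b=Δ2−h2·(2M2+M3)/6=167/93
t_q=1/2 → seg 0, τ=1/2; S=2+-295/93·τ+0·τ²+109/93·τ³=139/248

  seg 0: a=2 b=-295/93 c=0 d=109/93
  seg 1: a=0 b=32/93 c=109/31 d=-173/93
  seg 2: a=2 b=167/93 c=-64/31 d=64/279
S(1/2) = 139/248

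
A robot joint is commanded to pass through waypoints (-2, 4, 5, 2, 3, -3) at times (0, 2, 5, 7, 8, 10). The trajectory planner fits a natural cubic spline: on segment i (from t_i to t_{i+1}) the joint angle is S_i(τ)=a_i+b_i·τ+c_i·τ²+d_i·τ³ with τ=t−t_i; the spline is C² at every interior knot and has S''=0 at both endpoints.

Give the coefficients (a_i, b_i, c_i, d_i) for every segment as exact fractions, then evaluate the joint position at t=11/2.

  seg 0: a=-2 b=29882/8835 c=0 d=-3377/35340
  seg 1: a=4 b=19751/8835 c=-3377/5890 d=-1073/53010
  seg 2: a=5 b=-30941/17670 c=-445/589 d=3892/8835
  seg 3: a=2 b=9067/17670 c=5559/2945 d=-24751/17670
  seg 4: a=3 b=761/8835 c=-13633/5890 d=13633/35340
S(11/2) = 4701/1178

Δ: Δ0=3, Δ1=1/3, Δ2=-3/2, Δ3=1, Δ4=-3
row 1: diag=10, rhs=-16; c'=3/10, d'=-8/5
row 2: denom=10−3·3/10=91/10; d'=(-11−3·-8/5)/(91/10)=-62/91
row 3: denom=6−2·20/91=506/91; d'=(15−2·-62/91)/(506/91)=1489/506
row 4: denom=6−1·91/506=2945/506; d'=(-24−1·1489/506)/(2945/506)=-13633/2945
back: M4=-13633/2945
back: M3=1489/506−91/506·-13633/2945=11118/2945
back: M2=-62/91−20/91·11118/2945=-890/589
back: M1=-8/5−3/10·-890/589=-3377/2945
M: M0=0, M1=-3377/2945, M2=-890/589, M3=11118/2945, M4=-13633/2945, M5=0
seg 0: a=-2, c=M0/2=0, d=(M1−M0)/(6·2)=-3377/35340, b=Δ0−h0·(2M0+M1)/6=29882/8835
seg 1: a=4, c=M1/2=-3377/5890, d=(M2−M1)/(6·3)=-1073/53010, b=Δ1−h1·(2M1+M2)/6=19751/8835
seg 2: a=5, c=M2/2=-445/589, d=(M3−M2)/(6·2)=3892/8835, b=Δ2−h2·(2M2+M3)/6=-30941/17670
seg 3: a=2, c=M3/2=5559/2945, d=(M4−M3)/(6·1)=-24751/17670, b=Δ3−h3·(2M3+M4)/6=9067/17670
seg 4: a=3, c=M4/2=-13633/5890, d=(M5−M4)/(6·2)=13633/35340, b=Δ4−h4·(2M4+M5)/6=761/8835
t_q=11/2 → seg 2, τ=1/2; S=5+-30941/17670·τ+-445/589·τ²+3892/8835·τ³=4701/1178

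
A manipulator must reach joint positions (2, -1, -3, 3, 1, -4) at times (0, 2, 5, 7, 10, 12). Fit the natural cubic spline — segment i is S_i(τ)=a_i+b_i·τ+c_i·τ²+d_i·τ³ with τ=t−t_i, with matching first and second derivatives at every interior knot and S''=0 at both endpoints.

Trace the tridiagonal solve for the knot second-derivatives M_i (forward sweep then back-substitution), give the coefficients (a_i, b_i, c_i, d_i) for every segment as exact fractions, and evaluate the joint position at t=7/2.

  seg 0: a=2 b=-21791/15762 c=0 d=-463/15762
  seg 1: a=-1 b=-27347/15762 c=-463/2627 d=2797/15762
  seg 2: a=-3 b=15752/7881 c=7465/5254 d=-98/213
  seg 3: a=3 b=17030/7881 c=-7039/5254 d=2087/15762
  seg 4: a=1 b=-36293/15762 c=-389/2627 d=389/15762
S(7/2) = -142915/42032

Δ: Δ0=-3/2, Δ1=-2/3, Δ2=3, Δ3=-2/3, Δ4=-5/2
row 1: diag=10, rhs=5; c'=3/10, d'=1/2
row 2: denom=10−3·3/10=91/10; d'=(22−3·1/2)/(91/10)=205/91
row 3: denom=10−2·20/91=870/91; d'=(-22−2·205/91)/(870/91)=-402/145
row 4: denom=10−3·91/290=2627/290; d'=(-11−3·-402/145)/(2627/290)=-778/2627
back: M4=-778/2627
back: M3=-402/145−91/290·-778/2627=-7039/2627
back: M2=205/91−20/91·-7039/2627=7465/2627
back: M1=1/2−3/10·7465/2627=-926/2627
M: M0=0, M1=-926/2627, M2=7465/2627, M3=-7039/2627, M4=-778/2627, M5=0
seg 0: a=2, c=M0/2=0, d=(M1−M0)/(6·2)=-463/15762, b=Δ0−h0·(2M0+M1)/6=-21791/15762
seg 1: a=-1, c=M1/2=-463/2627, d=(M2−M1)/(6·3)=2797/15762, b=Δ1−h1·(2M1+M2)/6=-27347/15762
seg 2: a=-3, c=M2/2=7465/5254, d=(M3−M2)/(6·2)=-98/213, b=Δ2−h2·(2M2+M3)/6=15752/7881
seg 3: a=3, c=M3/2=-7039/5254, d=(M4−M3)/(6·3)=2087/15762, b=Δ3−h3·(2M3+M4)/6=17030/7881
seg 4: a=1, c=M4/2=-389/2627, d=(M5−M4)/(6·2)=389/15762, b=Δ4−h4·(2M4+M5)/6=-36293/15762
t_q=7/2 → seg 1, τ=3/2; S=-1+-27347/15762·τ+-463/2627·τ²+2797/15762·τ³=-142915/42032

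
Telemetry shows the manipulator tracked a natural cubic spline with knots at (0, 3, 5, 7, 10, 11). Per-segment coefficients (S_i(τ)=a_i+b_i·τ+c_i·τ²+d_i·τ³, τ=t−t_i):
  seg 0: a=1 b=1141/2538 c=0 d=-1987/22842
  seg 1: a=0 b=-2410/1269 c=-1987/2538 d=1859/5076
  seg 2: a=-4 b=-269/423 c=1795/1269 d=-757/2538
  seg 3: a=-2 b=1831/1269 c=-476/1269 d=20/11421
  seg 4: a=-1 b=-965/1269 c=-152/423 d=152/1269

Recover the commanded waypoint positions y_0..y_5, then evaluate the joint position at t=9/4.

y_0=1 y_1=0 y_2=-4 y_3=-2 y_4=-1 y_5=-2
S(9/4) = 18421/18048

y_0 = S_0(0) = a_0 = 1
y_1 = S_1(0) = a_1 = 0
y_2 = S_2(0) = a_2 = -4
y_3 = S_3(0) = a_3 = -2
y_4 = S_4(0) = a_4 = -1
y_5 = S_4(1) = -2
t_q=9/4 is in segment 0 (τ=9/4); S_0(τ)=18421/18048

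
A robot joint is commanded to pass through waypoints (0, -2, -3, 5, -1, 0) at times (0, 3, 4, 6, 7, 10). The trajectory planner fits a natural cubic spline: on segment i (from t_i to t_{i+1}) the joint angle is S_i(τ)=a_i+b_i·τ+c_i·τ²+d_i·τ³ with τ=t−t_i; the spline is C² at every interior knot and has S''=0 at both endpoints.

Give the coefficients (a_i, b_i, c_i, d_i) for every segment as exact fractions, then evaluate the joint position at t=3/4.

Δ: Δ0=-2/3, Δ1=-1, Δ2=4, Δ3=-6, Δ4=1/3
row 1: diag=8, rhs=-2; c'=1/8, d'=-1/4
row 2: denom=6−1·1/8=47/8; d'=(30−1·-1/4)/(47/8)=242/47
row 3: denom=6−2·16/47=250/47; d'=(-60−2·242/47)/(250/47)=-1652/125
row 4: denom=8−1·47/250=1953/250; d'=(38−1·-1652/125)/(1953/250)=4268/651
back: M4=4268/651
back: M3=-1652/125−47/250·4268/651=-9406/651
back: M2=242/47−16/47·-9406/651=6554/651
back: M1=-1/4−1/8·6554/651=-982/651
M: M0=0, M1=-982/651, M2=6554/651, M3=-9406/651, M4=4268/651, M5=0
seg 0: a=0, c=M0/2=0, d=(M1−M0)/(6·3)=-491/5859, b=Δ0−h0·(2M0+M1)/6=19/217
seg 1: a=-2, c=M1/2=-491/651, d=(M2−M1)/(6·1)=1256/651, b=Δ1−h1·(2M1+M2)/6=-472/217
seg 2: a=-3, c=M2/2=3277/651, d=(M3−M2)/(6·2)=-190/93, b=Δ2−h2·(2M2+M3)/6=1370/651
seg 3: a=5, c=M3/2=-4703/651, d=(M4−M3)/(6·1)=2279/651, b=Δ3−h3·(2M3+M4)/6=-494/217
seg 4: a=-1, c=M4/2=2134/651, d=(M5−M4)/(6·3)=-2134/5859, b=Δ4−h4·(2M4+M5)/6=-4051/651
t_q=3/4 → seg 0, τ=3/4; S=0+19/217·τ+0·τ²+-491/5859·τ³=421/13888

  seg 0: a=0 b=19/217 c=0 d=-491/5859
  seg 1: a=-2 b=-472/217 c=-491/651 d=1256/651
  seg 2: a=-3 b=1370/651 c=3277/651 d=-190/93
  seg 3: a=5 b=-494/217 c=-4703/651 d=2279/651
  seg 4: a=-1 b=-4051/651 c=2134/651 d=-2134/5859
S(3/4) = 421/13888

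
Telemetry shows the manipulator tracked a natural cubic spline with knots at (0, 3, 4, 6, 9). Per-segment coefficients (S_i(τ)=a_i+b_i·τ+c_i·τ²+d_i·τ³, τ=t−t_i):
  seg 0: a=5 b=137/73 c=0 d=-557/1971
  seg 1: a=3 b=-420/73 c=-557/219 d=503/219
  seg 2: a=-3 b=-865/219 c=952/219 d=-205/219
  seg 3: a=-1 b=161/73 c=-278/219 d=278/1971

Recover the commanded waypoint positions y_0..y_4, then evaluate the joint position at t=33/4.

y_0=5 y_1=3 y_2=-3 y_3=-1 y_4=-2
S(33/4) = -2003/2336

y_0 = S_0(0) = a_0 = 5
y_1 = S_1(0) = a_1 = 3
y_2 = S_2(0) = a_2 = -3
y_3 = S_3(0) = a_3 = -1
y_4 = S_3(3) = -2
t_q=33/4 is in segment 3 (τ=9/4); S_3(τ)=-2003/2336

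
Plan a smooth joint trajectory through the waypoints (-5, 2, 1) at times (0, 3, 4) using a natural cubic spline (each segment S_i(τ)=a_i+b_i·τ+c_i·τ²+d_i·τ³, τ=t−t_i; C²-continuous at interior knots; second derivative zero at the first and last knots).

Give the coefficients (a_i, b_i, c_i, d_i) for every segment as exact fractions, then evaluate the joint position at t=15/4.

  seg 0: a=-5 b=43/12 c=0 d=-5/36
  seg 1: a=2 b=-1/6 c=-5/4 d=5/12
S(15/4) = 345/256

Δ: Δ0=7/3, Δ1=-1
row 1: diag=8, rhs=-20; c'=1/8, d'=-5/2
back: M1=-5/2
M: M0=0, M1=-5/2, M2=0
seg 0: a=-5, c=M0/2=0, d=(M1−M0)/(6·3)=-5/36, b=Δ0−h0·(2M0+M1)/6=43/12
seg 1: a=2, c=M1/2=-5/4, d=(M2−M1)/(6·1)=5/12, b=Δ1−h1·(2M1+M2)/6=-1/6
t_q=15/4 → seg 1, τ=3/4; S=2+-1/6·τ+-5/4·τ²+5/12·τ³=345/256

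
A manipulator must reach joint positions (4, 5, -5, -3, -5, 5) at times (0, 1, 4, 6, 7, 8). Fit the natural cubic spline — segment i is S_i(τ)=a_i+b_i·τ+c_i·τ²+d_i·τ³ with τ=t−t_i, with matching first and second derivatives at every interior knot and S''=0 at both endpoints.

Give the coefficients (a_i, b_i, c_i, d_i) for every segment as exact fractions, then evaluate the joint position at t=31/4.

  seg 0: a=4 b=8626/4515 c=0 d=-4111/4515
  seg 1: a=5 b=-3707/4515 c=-4111/1505 d=8552/13545
  seg 2: a=-5 b=-737/4515 c=4441/1505 d=-10697/9030
  seg 3: a=-3 b=-1661/645 c=-6256/1505 d=4273/903
  seg 4: a=-5 b=14932/4515 c=15109/1505 d=-15109/4515
S(31/4) = 33051/19264

Δ: Δ0=1, Δ1=-10/3, Δ2=1, Δ3=-2, Δ4=10
row 1: diag=8, rhs=-26; c'=3/8, d'=-13/4
row 2: denom=10−3·3/8=71/8; d'=(26−3·-13/4)/(71/8)=286/71
row 3: denom=6−2·16/71=394/71; d'=(-18−2·286/71)/(394/71)=-925/197
row 4: denom=4−1·71/394=1505/394; d'=(72−1·-925/197)/(1505/394)=30218/1505
back: M4=30218/1505
back: M3=-925/197−71/394·30218/1505=-12512/1505
back: M2=286/71−16/71·-12512/1505=8882/1505
back: M1=-13/4−3/8·8882/1505=-8222/1505
M: M0=0, M1=-8222/1505, M2=8882/1505, M3=-12512/1505, M4=30218/1505, M5=0
seg 0: a=4, c=M0/2=0, d=(M1−M0)/(6·1)=-4111/4515, b=Δ0−h0·(2M0+M1)/6=8626/4515
seg 1: a=5, c=M1/2=-4111/1505, d=(M2−M1)/(6·3)=8552/13545, b=Δ1−h1·(2M1+M2)/6=-3707/4515
seg 2: a=-5, c=M2/2=4441/1505, d=(M3−M2)/(6·2)=-10697/9030, b=Δ2−h2·(2M2+M3)/6=-737/4515
seg 3: a=-3, c=M3/2=-6256/1505, d=(M4−M3)/(6·1)=4273/903, b=Δ3−h3·(2M3+M4)/6=-1661/645
seg 4: a=-5, c=M4/2=15109/1505, d=(M5−M4)/(6·1)=-15109/4515, b=Δ4−h4·(2M4+M5)/6=14932/4515
t_q=31/4 → seg 4, τ=3/4; S=-5+14932/4515·τ+15109/1505·τ²+-15109/4515·τ³=33051/19264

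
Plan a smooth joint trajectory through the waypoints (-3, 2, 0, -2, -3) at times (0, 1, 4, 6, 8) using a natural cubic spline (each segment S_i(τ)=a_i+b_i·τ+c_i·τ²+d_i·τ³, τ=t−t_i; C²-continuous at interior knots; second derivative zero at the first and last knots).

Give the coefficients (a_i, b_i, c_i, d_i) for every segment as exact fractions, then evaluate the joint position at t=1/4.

  seg 0: a=-3 b=9299/1608 c=0 d=-1259/1608
  seg 1: a=2 b=2761/804 c=-1259/536 d=1579/4824
  seg 2: a=0 b=-2929/1608 c=40/67 d=-599/6432
  seg 3: a=-2 b=-443/804 c=41/1072 d=-41/6432
S(1/4) = -53737/34304

Δ: Δ0=5, Δ1=-2/3, Δ2=-1, Δ3=-1/2
row 1: diag=8, rhs=-34; c'=3/8, d'=-17/4
row 2: denom=10−3·3/8=71/8; d'=(-2−3·-17/4)/(71/8)=86/71
row 3: denom=8−2·16/71=536/71; d'=(3−2·86/71)/(536/71)=41/536
back: M3=41/536
back: M2=86/71−16/71·41/536=80/67
back: M1=-17/4−3/8·80/67=-1259/268
M: M0=0, M1=-1259/268, M2=80/67, M3=41/536, M4=0
seg 0: a=-3, c=M0/2=0, d=(M1−M0)/(6·1)=-1259/1608, b=Δ0−h0·(2M0+M1)/6=9299/1608
seg 1: a=2, c=M1/2=-1259/536, d=(M2−M1)/(6·3)=1579/4824, b=Δ1−h1·(2M1+M2)/6=2761/804
seg 2: a=0, c=M2/2=40/67, d=(M3−M2)/(6·2)=-599/6432, b=Δ2−h2·(2M2+M3)/6=-2929/1608
seg 3: a=-2, c=M3/2=41/1072, d=(M4−M3)/(6·2)=-41/6432, b=Δ3−h3·(2M3+M4)/6=-443/804
t_q=1/4 → seg 0, τ=1/4; S=-3+9299/1608·τ+0·τ²+-1259/1608·τ³=-53737/34304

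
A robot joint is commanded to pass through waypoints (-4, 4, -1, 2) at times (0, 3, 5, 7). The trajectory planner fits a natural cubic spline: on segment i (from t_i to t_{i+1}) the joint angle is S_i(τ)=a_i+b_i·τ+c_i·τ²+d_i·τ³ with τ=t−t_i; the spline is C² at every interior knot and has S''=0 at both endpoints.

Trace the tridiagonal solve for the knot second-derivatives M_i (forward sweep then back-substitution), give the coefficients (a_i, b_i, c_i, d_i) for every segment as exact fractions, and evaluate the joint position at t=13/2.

  seg 0: a=-4 b=263/57 c=0 d=-37/171
  seg 1: a=4 b=-70/57 c=-37/19 d=299/456
  seg 2: a=-1 b=-131/114 c=151/76 d=-151/456
S(13/2) = 765/1216

Δ: Δ0=8/3, Δ1=-5/2, Δ2=3/2
row 1: diag=10, rhs=-31; c'=1/5, d'=-31/10
row 2: denom=8−2·1/5=38/5; d'=(24−2·-31/10)/(38/5)=151/38
back: M2=151/38
back: M1=-31/10−1/5·151/38=-74/19
M: M0=0, M1=-74/19, M2=151/38, M3=0
seg 0: a=-4, c=M0/2=0, d=(M1−M0)/(6·3)=-37/171, b=Δ0−h0·(2M0+M1)/6=263/57
seg 1: a=4, c=M1/2=-37/19, d=(M2−M1)/(6·2)=299/456, b=Δ1−h1·(2M1+M2)/6=-70/57
seg 2: a=-1, c=M2/2=151/76, d=(M3−M2)/(6·2)=-151/456, b=Δ2−h2·(2M2+M3)/6=-131/114
t_q=13/2 → seg 2, τ=3/2; S=-1+-131/114·τ+151/76·τ²+-151/456·τ³=765/1216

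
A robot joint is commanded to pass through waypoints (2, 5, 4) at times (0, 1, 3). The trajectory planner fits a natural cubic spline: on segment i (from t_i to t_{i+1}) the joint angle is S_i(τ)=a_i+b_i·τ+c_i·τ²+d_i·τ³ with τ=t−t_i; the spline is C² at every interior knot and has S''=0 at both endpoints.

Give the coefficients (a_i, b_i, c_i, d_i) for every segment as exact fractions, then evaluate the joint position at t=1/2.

  seg 0: a=2 b=43/12 c=0 d=-7/12
  seg 1: a=5 b=11/6 c=-7/4 d=7/24
S(1/2) = 119/32

Δ: Δ0=3, Δ1=-1/2
row 1: diag=6, rhs=-21; c'=1/3, d'=-7/2
back: M1=-7/2
M: M0=0, M1=-7/2, M2=0
seg 0: a=2, c=M0/2=0, d=(M1−M0)/(6·1)=-7/12, b=Δ0−h0·(2M0+M1)/6=43/12
seg 1: a=5, c=M1/2=-7/4, d=(M2−M1)/(6·2)=7/24, b=Δ1−h1·(2M1+M2)/6=11/6
t_q=1/2 → seg 0, τ=1/2; S=2+43/12·τ+0·τ²+-7/12·τ³=119/32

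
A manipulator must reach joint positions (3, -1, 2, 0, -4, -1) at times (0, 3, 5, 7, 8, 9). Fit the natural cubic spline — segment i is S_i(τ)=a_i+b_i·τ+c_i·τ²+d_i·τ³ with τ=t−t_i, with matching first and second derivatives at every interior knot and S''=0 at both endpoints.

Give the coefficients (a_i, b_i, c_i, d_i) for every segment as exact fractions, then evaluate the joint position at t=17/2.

Δ: Δ0=-4/3, Δ1=3/2, Δ2=-1, Δ3=-4, Δ4=3
row 1: diag=10, rhs=17; c'=1/5, d'=17/10
row 2: denom=8−2·1/5=38/5; d'=(-15−2·17/10)/(38/5)=-46/19
row 3: denom=6−2·5/19=104/19; d'=(-18−2·-46/19)/(104/19)=-125/52
row 4: denom=4−1·19/104=397/104; d'=(42−1·-125/52)/(397/104)=4618/397
back: M4=4618/397
back: M3=-125/52−19/104·4618/397=-1798/397
back: M2=-46/19−5/19·-1798/397=-488/397
back: M1=17/10−1/5·-488/397=1545/794
M: M0=0, M1=1545/794, M2=-488/397, M3=-1798/397, M4=4618/397, M5=0
seg 0: a=3, c=M0/2=0, d=(M1−M0)/(6·3)=515/4764, b=Δ0−h0·(2M0+M1)/6=-10987/4764
seg 1: a=-1, c=M1/2=1545/1588, d=(M2−M1)/(6·2)=-2521/9528, b=Δ1−h1·(2M1+M2)/6=1459/2382
seg 2: a=2, c=M2/2=-244/397, d=(M3−M2)/(6·2)=-655/2382, b=Δ2−h2·(2M2+M3)/6=1583/1191
seg 3: a=0, c=M3/2=-899/397, d=(M4−M3)/(6·1)=3208/1191, b=Δ3−h3·(2M3+M4)/6=-5275/1191
seg 4: a=-4, c=M4/2=2309/397, d=(M5−M4)/(6·1)=-2309/1191, b=Δ4−h4·(2M4+M5)/6=-1045/1191
t_q=17/2 → seg 4, τ=1/2; S=-4+-1045/1191·τ+2309/397·τ²+-2309/1191·τ³=-10249/3176

  seg 0: a=3 b=-10987/4764 c=0 d=515/4764
  seg 1: a=-1 b=1459/2382 c=1545/1588 d=-2521/9528
  seg 2: a=2 b=1583/1191 c=-244/397 d=-655/2382
  seg 3: a=0 b=-5275/1191 c=-899/397 d=3208/1191
  seg 4: a=-4 b=-1045/1191 c=2309/397 d=-2309/1191
S(17/2) = -10249/3176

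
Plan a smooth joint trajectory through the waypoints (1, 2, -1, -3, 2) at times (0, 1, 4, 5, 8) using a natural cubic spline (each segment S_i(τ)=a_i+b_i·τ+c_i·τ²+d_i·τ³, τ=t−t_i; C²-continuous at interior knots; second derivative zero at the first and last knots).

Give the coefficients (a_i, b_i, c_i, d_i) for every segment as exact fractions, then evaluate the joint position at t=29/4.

  seg 0: a=1 b=523/432 c=0 d=-91/432
  seg 1: a=2 b=125/216 c=-91/144 d=137/3888
  seg 2: a=-1 b=-977/432 c=-17/54 d=83/144
  seg 3: a=-3 b=-251/216 c=611/432 d=-611/3888
S(29/4) = -751/3072

Δ: Δ0=1, Δ1=-1, Δ2=-2, Δ3=5/3
row 1: diag=8, rhs=-12; c'=3/8, d'=-3/2
row 2: denom=8−3·3/8=55/8; d'=(-6−3·-3/2)/(55/8)=-12/55
row 3: denom=8−1·8/55=432/55; d'=(22−1·-12/55)/(432/55)=611/216
back: M3=611/216
back: M2=-12/55−8/55·611/216=-17/27
back: M1=-3/2−3/8·-17/27=-91/72
M: M0=0, M1=-91/72, M2=-17/27, M3=611/216, M4=0
seg 0: a=1, c=M0/2=0, d=(M1−M0)/(6·1)=-91/432, b=Δ0−h0·(2M0+M1)/6=523/432
seg 1: a=2, c=M1/2=-91/144, d=(M2−M1)/(6·3)=137/3888, b=Δ1−h1·(2M1+M2)/6=125/216
seg 2: a=-1, c=M2/2=-17/54, d=(M3−M2)/(6·1)=83/144, b=Δ2−h2·(2M2+M3)/6=-977/432
seg 3: a=-3, c=M3/2=611/432, d=(M4−M3)/(6·3)=-611/3888, b=Δ3−h3·(2M3+M4)/6=-251/216
t_q=29/4 → seg 3, τ=9/4; S=-3+-251/216·τ+611/432·τ²+-611/3888·τ³=-751/3072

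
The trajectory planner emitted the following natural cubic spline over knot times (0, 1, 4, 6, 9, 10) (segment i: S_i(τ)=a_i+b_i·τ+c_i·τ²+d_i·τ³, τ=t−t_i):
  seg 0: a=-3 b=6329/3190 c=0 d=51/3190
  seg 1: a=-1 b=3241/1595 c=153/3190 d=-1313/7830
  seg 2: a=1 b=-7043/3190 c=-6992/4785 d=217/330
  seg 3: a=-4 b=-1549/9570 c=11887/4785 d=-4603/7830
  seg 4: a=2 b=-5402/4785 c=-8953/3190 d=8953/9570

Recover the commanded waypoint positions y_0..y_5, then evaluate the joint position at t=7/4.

y_0=-3 y_1=-1 y_2=1 y_3=-4 y_4=2 y_5=-1
S(7/4) = 98041/204160

y_0 = S_0(0) = a_0 = -3
y_1 = S_1(0) = a_1 = -1
y_2 = S_2(0) = a_2 = 1
y_3 = S_3(0) = a_3 = -4
y_4 = S_4(0) = a_4 = 2
y_5 = S_4(1) = -1
t_q=7/4 is in segment 1 (τ=3/4); S_1(τ)=98041/204160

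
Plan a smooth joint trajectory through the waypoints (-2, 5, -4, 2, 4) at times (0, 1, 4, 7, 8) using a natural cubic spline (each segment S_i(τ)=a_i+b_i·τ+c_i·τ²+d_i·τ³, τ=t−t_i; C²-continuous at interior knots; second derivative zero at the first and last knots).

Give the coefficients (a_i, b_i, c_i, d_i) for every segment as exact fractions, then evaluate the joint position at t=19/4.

  seg 0: a=-2 b=893/104 c=0 d=-165/104
  seg 1: a=5 b=199/52 c=-495/104 d=775/936
  seg 2: a=-4 b=-19/8 c=35/13 d=-385/936
  seg 3: a=2 b=139/52 c=-105/104 d=35/104
S(19/4) = -29555/6656

Δ: Δ0=7, Δ1=-3, Δ2=2, Δ3=2
row 1: diag=8, rhs=-60; c'=3/8, d'=-15/2
row 2: denom=12−3·3/8=87/8; d'=(30−3·-15/2)/(87/8)=140/29
row 3: denom=8−3·8/29=208/29; d'=(0−3·140/29)/(208/29)=-105/52
back: M3=-105/52
back: M2=140/29−8/29·-105/52=70/13
back: M1=-15/2−3/8·70/13=-495/52
M: M0=0, M1=-495/52, M2=70/13, M3=-105/52, M4=0
seg 0: a=-2, c=M0/2=0, d=(M1−M0)/(6·1)=-165/104, b=Δ0−h0·(2M0+M1)/6=893/104
seg 1: a=5, c=M1/2=-495/104, d=(M2−M1)/(6·3)=775/936, b=Δ1−h1·(2M1+M2)/6=199/52
seg 2: a=-4, c=M2/2=35/13, d=(M3−M2)/(6·3)=-385/936, b=Δ2−h2·(2M2+M3)/6=-19/8
seg 3: a=2, c=M3/2=-105/104, d=(M4−M3)/(6·1)=35/104, b=Δ3−h3·(2M3+M4)/6=139/52
t_q=19/4 → seg 2, τ=3/4; S=-4+-19/8·τ+35/13·τ²+-385/936·τ³=-29555/6656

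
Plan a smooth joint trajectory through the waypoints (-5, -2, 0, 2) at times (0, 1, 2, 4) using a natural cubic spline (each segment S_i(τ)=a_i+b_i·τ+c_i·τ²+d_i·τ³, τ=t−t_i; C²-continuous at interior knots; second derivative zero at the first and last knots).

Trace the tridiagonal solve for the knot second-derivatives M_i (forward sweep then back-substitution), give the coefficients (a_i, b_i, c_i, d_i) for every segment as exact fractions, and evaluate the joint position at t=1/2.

  seg 0: a=-5 b=74/23 c=0 d=-5/23
  seg 1: a=-2 b=59/23 c=-15/23 d=2/23
  seg 2: a=0 b=35/23 c=-9/23 d=3/46
S(1/2) = -629/184

Δ: Δ0=3, Δ1=2, Δ2=1
row 1: diag=4, rhs=-6; c'=1/4, d'=-3/2
row 2: denom=6−1·1/4=23/4; d'=(-6−1·-3/2)/(23/4)=-18/23
back: M2=-18/23
back: M1=-3/2−1/4·-18/23=-30/23
M: M0=0, M1=-30/23, M2=-18/23, M3=0
seg 0: a=-5, c=M0/2=0, d=(M1−M0)/(6·1)=-5/23, b=Δ0−h0·(2M0+M1)/6=74/23
seg 1: a=-2, c=M1/2=-15/23, d=(M2−M1)/(6·1)=2/23, b=Δ1−h1·(2M1+M2)/6=59/23
seg 2: a=0, c=M2/2=-9/23, d=(M3−M2)/(6·2)=3/46, b=Δ2−h2·(2M2+M3)/6=35/23
t_q=1/2 → seg 0, τ=1/2; S=-5+74/23·τ+0·τ²+-5/23·τ³=-629/184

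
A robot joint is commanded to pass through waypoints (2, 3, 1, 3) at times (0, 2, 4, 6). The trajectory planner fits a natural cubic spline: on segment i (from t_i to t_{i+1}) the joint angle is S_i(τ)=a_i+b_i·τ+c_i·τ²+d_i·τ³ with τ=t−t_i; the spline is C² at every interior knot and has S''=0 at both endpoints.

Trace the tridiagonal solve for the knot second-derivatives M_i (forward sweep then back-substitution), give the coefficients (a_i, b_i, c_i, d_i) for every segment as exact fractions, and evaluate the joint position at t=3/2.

Δ: Δ0=1/2, Δ1=-1, Δ2=1
row 1: diag=8, rhs=-9; c'=1/4, d'=-9/8
row 2: denom=8−2·1/4=15/2; d'=(12−2·-9/8)/(15/2)=19/10
back: M2=19/10
back: M1=-9/8−1/4·19/10=-8/5
M: M0=0, M1=-8/5, M2=19/10, M3=0
seg 0: a=2, c=M0/2=0, d=(M1−M0)/(6·2)=-2/15, b=Δ0−h0·(2M0+M1)/6=31/30
seg 1: a=3, c=M1/2=-4/5, d=(M2−M1)/(6·2)=7/24, b=Δ1−h1·(2M1+M2)/6=-17/30
seg 2: a=1, c=M2/2=19/20, d=(M3−M2)/(6·2)=-19/120, b=Δ2−h2·(2M2+M3)/6=-4/15
t_q=3/2 → seg 0, τ=3/2; S=2+31/30·τ+0·τ²+-2/15·τ³=31/10

  seg 0: a=2 b=31/30 c=0 d=-2/15
  seg 1: a=3 b=-17/30 c=-4/5 d=7/24
  seg 2: a=1 b=-4/15 c=19/20 d=-19/120
S(3/2) = 31/10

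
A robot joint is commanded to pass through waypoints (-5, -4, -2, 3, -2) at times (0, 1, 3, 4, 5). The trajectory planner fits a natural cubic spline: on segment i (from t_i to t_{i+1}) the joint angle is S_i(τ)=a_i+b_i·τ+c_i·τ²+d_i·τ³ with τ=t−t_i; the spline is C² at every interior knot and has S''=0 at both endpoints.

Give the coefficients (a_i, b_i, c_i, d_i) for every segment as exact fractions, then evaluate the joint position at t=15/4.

Δ: Δ0=1, Δ1=1, Δ2=5, Δ3=-5
row 1: diag=6, rhs=0; c'=1/3, d'=0
row 2: denom=6−2·1/3=16/3; d'=(24−2·0)/(16/3)=9/2
row 3: denom=4−1·3/16=61/16; d'=(-60−1·9/2)/(61/16)=-1032/61
back: M3=-1032/61
back: M2=9/2−3/16·-1032/61=468/61
back: M1=0−1/3·468/61=-156/61
M: M0=0, M1=-156/61, M2=468/61, M3=-1032/61, M4=0
seg 0: a=-5, c=M0/2=0, d=(M1−M0)/(6·1)=-26/61, b=Δ0−h0·(2M0+M1)/6=87/61
seg 1: a=-4, c=M1/2=-78/61, d=(M2−M1)/(6·2)=52/61, b=Δ1−h1·(2M1+M2)/6=9/61
seg 2: a=-2, c=M2/2=234/61, d=(M3−M2)/(6·1)=-250/61, b=Δ2−h2·(2M2+M3)/6=321/61
seg 3: a=3, c=M3/2=-516/61, d=(M4−M3)/(6·1)=172/61, b=Δ3−h3·(2M3+M4)/6=39/61
t_q=15/4 → seg 2, τ=3/4; S=-2+321/61·τ+234/61·τ²+-250/61·τ³=4637/1952

  seg 0: a=-5 b=87/61 c=0 d=-26/61
  seg 1: a=-4 b=9/61 c=-78/61 d=52/61
  seg 2: a=-2 b=321/61 c=234/61 d=-250/61
  seg 3: a=3 b=39/61 c=-516/61 d=172/61
S(15/4) = 4637/1952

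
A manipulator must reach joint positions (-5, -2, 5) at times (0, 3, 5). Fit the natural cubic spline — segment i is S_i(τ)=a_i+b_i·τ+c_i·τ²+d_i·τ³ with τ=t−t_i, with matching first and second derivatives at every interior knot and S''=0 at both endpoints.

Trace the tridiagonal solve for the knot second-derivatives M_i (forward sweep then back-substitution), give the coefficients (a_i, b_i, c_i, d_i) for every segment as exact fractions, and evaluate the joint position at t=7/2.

Δ: Δ0=1, Δ1=7/2
row 1: diag=10, rhs=15; c'=1/5, d'=3/2
back: M1=3/2
M: M0=0, M1=3/2, M2=0
seg 0: a=-5, c=M0/2=0, d=(M1−M0)/(6·3)=1/12, b=Δ0−h0·(2M0+M1)/6=1/4
seg 1: a=-2, c=M1/2=3/4, d=(M2−M1)/(6·2)=-1/8, b=Δ1−h1·(2M1+M2)/6=5/2
t_q=7/2 → seg 1, τ=1/2; S=-2+5/2·τ+3/4·τ²+-1/8·τ³=-37/64

  seg 0: a=-5 b=1/4 c=0 d=1/12
  seg 1: a=-2 b=5/2 c=3/4 d=-1/8
S(7/2) = -37/64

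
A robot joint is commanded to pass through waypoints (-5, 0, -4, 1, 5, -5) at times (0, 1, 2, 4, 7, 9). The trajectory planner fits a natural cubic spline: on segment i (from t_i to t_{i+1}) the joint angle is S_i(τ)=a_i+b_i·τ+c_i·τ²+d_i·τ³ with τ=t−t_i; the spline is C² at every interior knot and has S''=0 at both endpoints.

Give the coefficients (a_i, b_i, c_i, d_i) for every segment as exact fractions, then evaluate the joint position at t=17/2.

Δ: Δ0=5, Δ1=-4, Δ2=5/2, Δ3=4/3, Δ4=-5
row 1: diag=4, rhs=-54; c'=1/4, d'=-27/2
row 2: denom=6−1·1/4=23/4; d'=(39−1·-27/2)/(23/4)=210/23
row 3: denom=10−2·8/23=214/23; d'=(-7−2·210/23)/(214/23)=-581/214
row 4: denom=10−3·69/214=1933/214; d'=(-38−3·-581/214)/(1933/214)=-6389/1933
back: M4=-6389/1933
back: M3=-581/214−69/214·-6389/1933=-3188/1933
back: M2=210/23−8/23·-3188/1933=18758/1933
back: M1=-27/2−1/4·18758/1933=-30785/1933
M: M0=0, M1=-30785/1933, M2=18758/1933, M3=-3188/1933, M4=-6389/1933, M5=0
seg 0: a=-5, c=M0/2=0, d=(M1−M0)/(6·1)=-30785/11598, b=Δ0−h0·(2M0+M1)/6=88775/11598
seg 1: a=0, c=M1/2=-30785/3866, d=(M2−M1)/(6·1)=49543/11598, b=Δ1−h1·(2M1+M2)/6=-1790/5799
seg 2: a=-4, c=M2/2=9379/1933, d=(M3−M2)/(6·2)=-10973/11598, b=Δ2−h2·(2M2+M3)/6=-39661/11598
seg 3: a=1, c=M3/2=-1594/1933, d=(M4−M3)/(6·3)=-1067/11598, b=Δ3−h3·(2M3+M4)/6=53759/11598
seg 4: a=5, c=M4/2=-6389/3866, d=(M5−M4)/(6·2)=6389/23196, b=Δ4−h4·(2M4+M5)/6=-16217/5799
t_q=17/2 → seg 4, τ=3/2; S=5+-16217/5799·τ+-6389/3866·τ²+6389/23196·τ³=-122695/61856

  seg 0: a=-5 b=88775/11598 c=0 d=-30785/11598
  seg 1: a=0 b=-1790/5799 c=-30785/3866 d=49543/11598
  seg 2: a=-4 b=-39661/11598 c=9379/1933 d=-10973/11598
  seg 3: a=1 b=53759/11598 c=-1594/1933 d=-1067/11598
  seg 4: a=5 b=-16217/5799 c=-6389/3866 d=6389/23196
S(17/2) = -122695/61856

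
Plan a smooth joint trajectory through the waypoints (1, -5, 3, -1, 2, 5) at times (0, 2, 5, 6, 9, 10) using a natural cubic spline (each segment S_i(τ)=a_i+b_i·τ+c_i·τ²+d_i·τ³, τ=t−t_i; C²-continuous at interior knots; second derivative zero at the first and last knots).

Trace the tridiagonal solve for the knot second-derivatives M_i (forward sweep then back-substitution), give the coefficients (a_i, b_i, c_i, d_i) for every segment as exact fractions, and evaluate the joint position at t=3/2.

  seg 0: a=1 b=-751/153 c=0 d=73/153
  seg 1: a=-5 b=125/153 c=146/51 d=-1031/1377
  seg 2: a=3 b=-20/9 c=-593/153 d=107/51
  seg 3: a=-1 b=-563/153 c=370/153 d=-394/1377
  seg 4: a=2 b=475/153 c=-8/51 d=8/153
S(3/2) = -1939/408

Δ: Δ0=-3, Δ1=8/3, Δ2=-4, Δ3=1, Δ4=3
row 1: diag=10, rhs=34; c'=3/10, d'=17/5
row 2: denom=8−3·3/10=71/10; d'=(-40−3·17/5)/(71/10)=-502/71
row 3: denom=8−1·10/71=558/71; d'=(30−1·-502/71)/(558/71)=1316/279
row 4: denom=8−3·71/186=425/62; d'=(12−3·1316/279)/(425/62)=-16/51
back: M4=-16/51
back: M3=1316/279−71/186·-16/51=740/153
back: M2=-502/71−10/71·740/153=-1186/153
back: M1=17/5−3/10·-1186/153=292/51
M: M0=0, M1=292/51, M2=-1186/153, M3=740/153, M4=-16/51, M5=0
seg 0: a=1, c=M0/2=0, d=(M1−M0)/(6·2)=73/153, b=Δ0−h0·(2M0+M1)/6=-751/153
seg 1: a=-5, c=M1/2=146/51, d=(M2−M1)/(6·3)=-1031/1377, b=Δ1−h1·(2M1+M2)/6=125/153
seg 2: a=3, c=M2/2=-593/153, d=(M3−M2)/(6·1)=107/51, b=Δ2−h2·(2M2+M3)/6=-20/9
seg 3: a=-1, c=M3/2=370/153, d=(M4−M3)/(6·3)=-394/1377, b=Δ3−h3·(2M3+M4)/6=-563/153
seg 4: a=2, c=M4/2=-8/51, d=(M5−M4)/(6·1)=8/153, b=Δ4−h4·(2M4+M5)/6=475/153
t_q=3/2 → seg 0, τ=3/2; S=1+-751/153·τ+0·τ²+73/153·τ³=-1939/408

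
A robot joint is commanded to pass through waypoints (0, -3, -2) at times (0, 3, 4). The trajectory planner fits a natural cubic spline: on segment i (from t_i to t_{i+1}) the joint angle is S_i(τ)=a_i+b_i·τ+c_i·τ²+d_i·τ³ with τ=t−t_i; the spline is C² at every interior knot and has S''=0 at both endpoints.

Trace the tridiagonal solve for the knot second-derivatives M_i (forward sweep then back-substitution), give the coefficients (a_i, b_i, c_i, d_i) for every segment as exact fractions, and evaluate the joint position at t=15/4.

  seg 0: a=0 b=-7/4 c=0 d=1/12
  seg 1: a=-3 b=1/2 c=3/4 d=-1/4
S(15/4) = -591/256

Δ: Δ0=-1, Δ1=1
row 1: diag=8, rhs=12; c'=1/8, d'=3/2
back: M1=3/2
M: M0=0, M1=3/2, M2=0
seg 0: a=0, c=M0/2=0, d=(M1−M0)/(6·3)=1/12, b=Δ0−h0·(2M0+M1)/6=-7/4
seg 1: a=-3, c=M1/2=3/4, d=(M2−M1)/(6·1)=-1/4, b=Δ1−h1·(2M1+M2)/6=1/2
t_q=15/4 → seg 1, τ=3/4; S=-3+1/2·τ+3/4·τ²+-1/4·τ³=-591/256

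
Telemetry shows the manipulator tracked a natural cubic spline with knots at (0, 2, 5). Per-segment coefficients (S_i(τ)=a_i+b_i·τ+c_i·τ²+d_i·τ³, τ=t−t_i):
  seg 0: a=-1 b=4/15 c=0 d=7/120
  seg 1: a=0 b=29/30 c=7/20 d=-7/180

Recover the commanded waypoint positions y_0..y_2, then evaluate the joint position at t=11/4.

y_0=-1 y_1=0 y_2=5
S(11/4) = 1159/1280

y_0 = S_0(0) = a_0 = -1
y_1 = S_1(0) = a_1 = 0
y_2 = S_1(3) = 5
t_q=11/4 is in segment 1 (τ=3/4); S_1(τ)=1159/1280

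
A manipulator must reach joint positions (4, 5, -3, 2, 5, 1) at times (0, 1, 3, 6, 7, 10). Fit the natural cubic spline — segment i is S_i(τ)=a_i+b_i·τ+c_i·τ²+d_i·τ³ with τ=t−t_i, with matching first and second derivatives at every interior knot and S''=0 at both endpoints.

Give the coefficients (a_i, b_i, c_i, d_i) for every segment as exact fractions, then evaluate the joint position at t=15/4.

Δ: Δ0=1, Δ1=-4, Δ2=5/3, Δ3=3, Δ4=-4/3
row 1: diag=6, rhs=-30; c'=1/3, d'=-5
row 2: denom=10−2·1/3=28/3; d'=(34−2·-5)/(28/3)=33/7
row 3: denom=8−3·9/28=197/28; d'=(8−3·33/7)/(197/28)=-172/197
row 4: denom=8−1·28/197=1548/197; d'=(-26−1·-172/197)/(1548/197)=-275/86
back: M4=-275/86
back: M3=-172/197−28/197·-275/86=-18/43
back: M2=33/7−9/28·-18/43=417/86
back: M1=-5−1/3·417/86=-569/86
M: M0=0, M1=-569/86, M2=417/86, M3=-18/43, M4=-275/86, M5=0
seg 0: a=4, c=M0/2=0, d=(M1−M0)/(6·1)=-569/516, b=Δ0−h0·(2M0+M1)/6=1085/516
seg 1: a=5, c=M1/2=-569/172, d=(M2−M1)/(6·2)=493/516, b=Δ1−h1·(2M1+M2)/6=-311/258
seg 2: a=-3, c=M2/2=417/172, d=(M3−M2)/(6·3)=-151/516, b=Δ2−h2·(2M2+M3)/6=-767/258
seg 3: a=2, c=M3/2=-9/43, d=(M4−M3)/(6·1)=-239/516, b=Δ3−h3·(2M3+M4)/6=1895/516
seg 4: a=5, c=M4/2=-275/172, d=(M5−M4)/(6·3)=275/1548, b=Δ4−h4·(2M4+M5)/6=481/258
t_q=15/4 → seg 2, τ=3/4; S=-3+-767/258·τ+417/172·τ²+-151/516·τ³=-43915/11008

  seg 0: a=4 b=1085/516 c=0 d=-569/516
  seg 1: a=5 b=-311/258 c=-569/172 d=493/516
  seg 2: a=-3 b=-767/258 c=417/172 d=-151/516
  seg 3: a=2 b=1895/516 c=-9/43 d=-239/516
  seg 4: a=5 b=481/258 c=-275/172 d=275/1548
S(15/4) = -43915/11008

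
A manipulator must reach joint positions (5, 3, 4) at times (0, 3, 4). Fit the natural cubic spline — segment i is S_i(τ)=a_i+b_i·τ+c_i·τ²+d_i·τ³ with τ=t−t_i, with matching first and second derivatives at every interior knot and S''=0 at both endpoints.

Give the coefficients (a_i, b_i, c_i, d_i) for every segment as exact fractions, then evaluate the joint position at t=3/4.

  seg 0: a=5 b=-31/24 c=0 d=5/72
  seg 1: a=3 b=7/12 c=5/8 d=-5/24
S(3/4) = 2079/512

Δ: Δ0=-2/3, Δ1=1
row 1: diag=8, rhs=10; c'=1/8, d'=5/4
back: M1=5/4
M: M0=0, M1=5/4, M2=0
seg 0: a=5, c=M0/2=0, d=(M1−M0)/(6·3)=5/72, b=Δ0−h0·(2M0+M1)/6=-31/24
seg 1: a=3, c=M1/2=5/8, d=(M2−M1)/(6·1)=-5/24, b=Δ1−h1·(2M1+M2)/6=7/12
t_q=3/4 → seg 0, τ=3/4; S=5+-31/24·τ+0·τ²+5/72·τ³=2079/512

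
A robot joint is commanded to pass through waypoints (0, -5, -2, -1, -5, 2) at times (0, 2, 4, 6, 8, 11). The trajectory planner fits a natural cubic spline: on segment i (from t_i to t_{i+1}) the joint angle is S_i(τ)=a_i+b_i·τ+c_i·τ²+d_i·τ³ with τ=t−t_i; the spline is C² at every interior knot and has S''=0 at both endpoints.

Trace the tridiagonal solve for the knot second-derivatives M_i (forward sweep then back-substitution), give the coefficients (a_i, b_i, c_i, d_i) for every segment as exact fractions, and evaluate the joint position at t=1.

Δ: Δ0=-5/2, Δ1=3/2, Δ2=1/2, Δ3=-2, Δ4=7/3
row 1: diag=8, rhs=24; c'=1/4, d'=3
row 2: denom=8−2·1/4=15/2; d'=(-6−2·3)/(15/2)=-8/5
row 3: denom=8−2·4/15=112/15; d'=(-15−2·-8/5)/(112/15)=-177/112
row 4: denom=10−2·15/56=265/28; d'=(26−2·-177/112)/(265/28)=1633/530
back: M4=1633/530
back: M3=-177/112−15/56·1633/530=-255/106
back: M2=-8/5−4/15·-255/106=-254/265
back: M1=3−1/4·-254/265=1717/530
M: M0=0, M1=1717/530, M2=-254/265, M3=-255/106, M4=1633/530, M5=0
seg 0: a=0, c=M0/2=0, d=(M1−M0)/(6·2)=1717/6360, b=Δ0−h0·(2M0+M1)/6=-2846/795
seg 1: a=-5, c=M1/2=1717/1060, d=(M2−M1)/(6·2)=-445/1272, b=Δ1−h1·(2M1+M2)/6=-541/1590
seg 2: a=-2, c=M2/2=-127/265, d=(M3−M2)/(6·2)=-767/6360, b=Δ2−h2·(2M2+M3)/6=1543/795
seg 3: a=-1, c=M3/2=-255/212, d=(M4−M3)/(6·2)=727/1590, b=Δ3−h3·(2M3+M4)/6=-2263/1590
seg 4: a=-5, c=M4/2=1633/1060, d=(M5−M4)/(6·3)=-1633/9540, b=Δ4−h4·(2M4+M5)/6=-1189/1590
t_q=1 → seg 0, τ=1; S=0+-2846/795·τ+0·τ²+1717/6360·τ³=-7017/2120

  seg 0: a=0 b=-2846/795 c=0 d=1717/6360
  seg 1: a=-5 b=-541/1590 c=1717/1060 d=-445/1272
  seg 2: a=-2 b=1543/795 c=-127/265 d=-767/6360
  seg 3: a=-1 b=-2263/1590 c=-255/212 d=727/1590
  seg 4: a=-5 b=-1189/1590 c=1633/1060 d=-1633/9540
S(1) = -7017/2120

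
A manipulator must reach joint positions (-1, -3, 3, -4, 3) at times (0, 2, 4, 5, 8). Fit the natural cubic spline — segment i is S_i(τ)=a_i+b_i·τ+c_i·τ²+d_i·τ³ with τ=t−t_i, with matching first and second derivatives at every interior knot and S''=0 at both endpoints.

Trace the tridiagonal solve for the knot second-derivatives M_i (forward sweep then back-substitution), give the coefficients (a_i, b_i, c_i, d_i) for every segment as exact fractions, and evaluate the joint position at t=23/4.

  seg 0: a=-1 b=-404/129 c=0 d=275/516
  seg 1: a=-3 b=421/129 c=275/86 d=-859/516
  seg 2: a=3 b=-506/129 c=-292/43 d=479/129
  seg 3: a=-4 b=-821/129 c=187/43 d=-187/387
S(23/4) = -17973/2752

Δ: Δ0=-1, Δ1=3, Δ2=-7, Δ3=7/3
row 1: diag=8, rhs=24; c'=1/4, d'=3
row 2: denom=6−2·1/4=11/2; d'=(-60−2·3)/(11/2)=-12
row 3: denom=8−1·2/11=86/11; d'=(56−1·-12)/(86/11)=374/43
back: M3=374/43
back: M2=-12−2/11·374/43=-584/43
back: M1=3−1/4·-584/43=275/43
M: M0=0, M1=275/43, M2=-584/43, M3=374/43, M4=0
seg 0: a=-1, c=M0/2=0, d=(M1−M0)/(6·2)=275/516, b=Δ0−h0·(2M0+M1)/6=-404/129
seg 1: a=-3, c=M1/2=275/86, d=(M2−M1)/(6·2)=-859/516, b=Δ1−h1·(2M1+M2)/6=421/129
seg 2: a=3, c=M2/2=-292/43, d=(M3−M2)/(6·1)=479/129, b=Δ2−h2·(2M2+M3)/6=-506/129
seg 3: a=-4, c=M3/2=187/43, d=(M4−M3)/(6·3)=-187/387, b=Δ3−h3·(2M3+M4)/6=-821/129
t_q=23/4 → seg 3, τ=3/4; S=-4+-821/129·τ+187/43·τ²+-187/387·τ³=-17973/2752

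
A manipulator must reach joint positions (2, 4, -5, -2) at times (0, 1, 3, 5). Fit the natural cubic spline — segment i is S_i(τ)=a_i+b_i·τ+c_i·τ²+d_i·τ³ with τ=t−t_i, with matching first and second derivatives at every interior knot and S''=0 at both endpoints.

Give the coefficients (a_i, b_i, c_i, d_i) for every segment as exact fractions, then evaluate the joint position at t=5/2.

Δ: Δ0=2, Δ1=-9/2, Δ2=3/2
row 1: diag=6, rhs=-39; c'=1/3, d'=-13/2
row 2: denom=8−2·1/3=22/3; d'=(36−2·-13/2)/(22/3)=147/22
back: M2=147/22
back: M1=-13/2−1/3·147/22=-96/11
M: M0=0, M1=-96/11, M2=147/22, M3=0
seg 0: a=2, c=M0/2=0, d=(M1−M0)/(6·1)=-16/11, b=Δ0−h0·(2M0+M1)/6=38/11
seg 1: a=4, c=M1/2=-48/11, d=(M2−M1)/(6·2)=113/88, b=Δ1−h1·(2M1+M2)/6=-10/11
seg 2: a=-5, c=M2/2=147/44, d=(M3−M2)/(6·2)=-49/88, b=Δ2−h2·(2M2+M3)/6=-65/22
t_q=5/2 → seg 1, τ=3/2; S=4+-10/11·τ+-48/11·τ²+113/88·τ³=-2005/704

  seg 0: a=2 b=38/11 c=0 d=-16/11
  seg 1: a=4 b=-10/11 c=-48/11 d=113/88
  seg 2: a=-5 b=-65/22 c=147/44 d=-49/88
S(5/2) = -2005/704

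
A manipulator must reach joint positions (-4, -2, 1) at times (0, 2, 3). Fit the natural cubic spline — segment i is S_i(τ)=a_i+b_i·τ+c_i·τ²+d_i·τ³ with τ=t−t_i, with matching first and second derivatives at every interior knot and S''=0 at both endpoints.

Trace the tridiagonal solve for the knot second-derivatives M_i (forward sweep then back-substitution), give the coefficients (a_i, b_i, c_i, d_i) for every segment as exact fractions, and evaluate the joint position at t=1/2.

  seg 0: a=-4 b=1/3 c=0 d=1/6
  seg 1: a=-2 b=7/3 c=1 d=-1/3
S(1/2) = -61/16

Δ: Δ0=1, Δ1=3
row 1: diag=6, rhs=12; c'=1/6, d'=2
back: M1=2
M: M0=0, M1=2, M2=0
seg 0: a=-4, c=M0/2=0, d=(M1−M0)/(6·2)=1/6, b=Δ0−h0·(2M0+M1)/6=1/3
seg 1: a=-2, c=M1/2=1, d=(M2−M1)/(6·1)=-1/3, b=Δ1−h1·(2M1+M2)/6=7/3
t_q=1/2 → seg 0, τ=1/2; S=-4+1/3·τ+0·τ²+1/6·τ³=-61/16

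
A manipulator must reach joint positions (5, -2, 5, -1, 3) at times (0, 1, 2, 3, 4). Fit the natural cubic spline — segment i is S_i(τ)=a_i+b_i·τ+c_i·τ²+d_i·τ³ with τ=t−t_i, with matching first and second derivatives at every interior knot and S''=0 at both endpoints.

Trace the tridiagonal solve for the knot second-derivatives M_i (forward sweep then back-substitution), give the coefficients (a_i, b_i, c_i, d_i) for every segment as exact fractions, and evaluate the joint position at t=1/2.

  seg 0: a=5 b=-83/7 c=0 d=34/7
  seg 1: a=-2 b=19/7 c=102/7 d=-72/7
  seg 2: a=5 b=1 c=-114/7 d=65/7
  seg 3: a=-1 b=-26/7 c=81/7 d=-27/7
S(1/2) = -9/28

Δ: Δ0=-7, Δ1=7, Δ2=-6, Δ3=4
row 1: diag=4, rhs=84; c'=1/4, d'=21
row 2: denom=4−1·1/4=15/4; d'=(-78−1·21)/(15/4)=-132/5
row 3: denom=4−1·4/15=56/15; d'=(60−1·-132/5)/(56/15)=162/7
back: M3=162/7
back: M2=-132/5−4/15·162/7=-228/7
back: M1=21−1/4·-228/7=204/7
M: M0=0, M1=204/7, M2=-228/7, M3=162/7, M4=0
seg 0: a=5, c=M0/2=0, d=(M1−M0)/(6·1)=34/7, b=Δ0−h0·(2M0+M1)/6=-83/7
seg 1: a=-2, c=M1/2=102/7, d=(M2−M1)/(6·1)=-72/7, b=Δ1−h1·(2M1+M2)/6=19/7
seg 2: a=5, c=M2/2=-114/7, d=(M3−M2)/(6·1)=65/7, b=Δ2−h2·(2M2+M3)/6=1
seg 3: a=-1, c=M3/2=81/7, d=(M4−M3)/(6·1)=-27/7, b=Δ3−h3·(2M3+M4)/6=-26/7
t_q=1/2 → seg 0, τ=1/2; S=5+-83/7·τ+0·τ²+34/7·τ³=-9/28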